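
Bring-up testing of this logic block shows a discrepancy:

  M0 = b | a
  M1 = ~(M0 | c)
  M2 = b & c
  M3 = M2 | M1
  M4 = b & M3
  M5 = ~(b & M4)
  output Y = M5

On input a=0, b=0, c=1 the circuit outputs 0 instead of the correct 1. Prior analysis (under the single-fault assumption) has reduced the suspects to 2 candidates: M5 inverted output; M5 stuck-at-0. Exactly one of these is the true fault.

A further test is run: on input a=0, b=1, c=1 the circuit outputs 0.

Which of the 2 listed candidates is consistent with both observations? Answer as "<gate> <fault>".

Evaluate each candidate on input a=0, b=1, c=1:
  M5 inverted output: M0=1, M1=0, M2=1, M3=1, M4=1, M5=1 [inverted output] → 1 — eliminated
  M5 stuck-at-0: M0=1, M1=0, M2=1, M3=1, M4=1, M5=0 [stuck-at-0] → 0 — matches
Only M5 stuck-at-0 reproduces the observed 0.

M5 stuck-at-0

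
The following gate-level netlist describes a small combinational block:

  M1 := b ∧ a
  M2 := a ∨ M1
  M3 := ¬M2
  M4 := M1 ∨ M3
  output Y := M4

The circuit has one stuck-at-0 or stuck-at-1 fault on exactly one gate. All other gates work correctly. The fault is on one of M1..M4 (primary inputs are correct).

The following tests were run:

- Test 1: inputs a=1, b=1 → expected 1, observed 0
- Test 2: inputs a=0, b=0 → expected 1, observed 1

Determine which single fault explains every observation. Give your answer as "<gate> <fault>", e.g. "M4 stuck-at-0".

Fault-free values for test 1 (a=1, b=1): M1=1, M2=1, M3=0, M4=1, giving Y=1. Observed 0.
Test 1: faults giving observed 0 are {M1 stuck-at-0, M4 stuck-at-0}.
Test 2 (a=0, b=0): fault-free M1=0, M2=0, M3=1, M4=1 → 1; observed 1. Eliminates M4 stuck-at-0.
Only M1 stuck-at-0 is consistent with every test.

M1 stuck-at-0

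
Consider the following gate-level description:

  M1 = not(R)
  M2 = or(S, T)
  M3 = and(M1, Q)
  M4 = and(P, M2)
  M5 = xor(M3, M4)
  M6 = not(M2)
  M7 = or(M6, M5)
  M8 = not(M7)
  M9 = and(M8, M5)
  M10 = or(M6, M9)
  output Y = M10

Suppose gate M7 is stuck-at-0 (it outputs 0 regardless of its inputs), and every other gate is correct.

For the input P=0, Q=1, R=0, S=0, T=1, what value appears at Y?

1

Propagate with M7 forced: M1=1, M2=1, M3=1, M4=0, M5=1, M6=0, M7=0 [stuck-at-0], M8=1, M9=1, M10=1.
So Y = 1. (Without the fault it would be 0.)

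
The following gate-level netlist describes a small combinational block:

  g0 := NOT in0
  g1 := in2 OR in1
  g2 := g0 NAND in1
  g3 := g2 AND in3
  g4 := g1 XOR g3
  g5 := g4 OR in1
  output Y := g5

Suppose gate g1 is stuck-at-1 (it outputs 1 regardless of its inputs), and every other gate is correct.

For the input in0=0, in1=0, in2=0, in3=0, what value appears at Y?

1

Propagate with g1 forced: g0=1, g1=1 [stuck-at-1], g2=1, g3=0, g4=1, g5=1.
So Y = 1. (Without the fault it would be 0.)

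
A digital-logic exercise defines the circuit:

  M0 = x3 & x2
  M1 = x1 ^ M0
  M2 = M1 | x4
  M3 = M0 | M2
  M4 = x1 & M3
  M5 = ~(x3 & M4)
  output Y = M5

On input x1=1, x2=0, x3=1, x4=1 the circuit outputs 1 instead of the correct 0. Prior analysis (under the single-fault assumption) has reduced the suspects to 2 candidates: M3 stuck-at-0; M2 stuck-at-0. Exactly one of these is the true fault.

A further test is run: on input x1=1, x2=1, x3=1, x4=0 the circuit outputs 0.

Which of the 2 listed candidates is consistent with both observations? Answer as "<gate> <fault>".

Evaluate each candidate on input x1=1, x2=1, x3=1, x4=0:
  M3 stuck-at-0: M0=1, M1=0, M2=0, M3=0 [stuck-at-0], M4=0, M5=1 → 1 — eliminated
  M2 stuck-at-0: M0=1, M1=0, M2=0 [stuck-at-0], M3=1, M4=1, M5=0 → 0 — matches
Only M2 stuck-at-0 reproduces the observed 0.

M2 stuck-at-0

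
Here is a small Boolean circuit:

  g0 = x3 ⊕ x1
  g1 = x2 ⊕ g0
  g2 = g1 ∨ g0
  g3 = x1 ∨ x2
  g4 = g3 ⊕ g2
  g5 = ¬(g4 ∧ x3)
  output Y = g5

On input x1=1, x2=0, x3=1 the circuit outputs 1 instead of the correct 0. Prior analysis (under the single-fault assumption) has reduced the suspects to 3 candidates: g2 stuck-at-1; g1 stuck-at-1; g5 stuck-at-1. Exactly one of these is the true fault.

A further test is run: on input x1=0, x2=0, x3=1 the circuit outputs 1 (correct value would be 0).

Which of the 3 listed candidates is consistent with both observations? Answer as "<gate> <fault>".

g5 stuck-at-1

Evaluate each candidate on input x1=0, x2=0, x3=1:
  g2 stuck-at-1: g0=1, g1=1, g2=1 [stuck-at-1], g3=0, g4=1, g5=0 → 0 — eliminated
  g1 stuck-at-1: g0=1, g1=1 [stuck-at-1], g2=1, g3=0, g4=1, g5=0 → 0 — eliminated
  g5 stuck-at-1: g0=1, g1=1, g2=1, g3=0, g4=1, g5=1 [stuck-at-1] → 1 — matches
Only g5 stuck-at-1 reproduces the observed 1.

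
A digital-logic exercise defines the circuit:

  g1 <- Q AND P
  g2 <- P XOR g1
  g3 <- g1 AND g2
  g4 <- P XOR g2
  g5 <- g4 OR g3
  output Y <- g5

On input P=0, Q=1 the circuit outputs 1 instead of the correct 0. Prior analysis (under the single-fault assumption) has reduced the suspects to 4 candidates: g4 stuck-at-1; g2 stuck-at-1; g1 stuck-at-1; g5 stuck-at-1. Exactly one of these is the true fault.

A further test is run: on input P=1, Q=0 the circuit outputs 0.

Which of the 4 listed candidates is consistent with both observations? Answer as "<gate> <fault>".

g2 stuck-at-1

Evaluate each candidate on input P=1, Q=0:
  g4 stuck-at-1: g1=0, g2=1, g3=0, g4=1 [stuck-at-1], g5=1 → 1 — eliminated
  g2 stuck-at-1: g1=0, g2=1 [stuck-at-1], g3=0, g4=0, g5=0 → 0 — matches
  g1 stuck-at-1: g1=1 [stuck-at-1], g2=0, g3=0, g4=1, g5=1 → 1 — eliminated
  g5 stuck-at-1: g1=0, g2=1, g3=0, g4=0, g5=1 [stuck-at-1] → 1 — eliminated
Only g2 stuck-at-1 reproduces the observed 0.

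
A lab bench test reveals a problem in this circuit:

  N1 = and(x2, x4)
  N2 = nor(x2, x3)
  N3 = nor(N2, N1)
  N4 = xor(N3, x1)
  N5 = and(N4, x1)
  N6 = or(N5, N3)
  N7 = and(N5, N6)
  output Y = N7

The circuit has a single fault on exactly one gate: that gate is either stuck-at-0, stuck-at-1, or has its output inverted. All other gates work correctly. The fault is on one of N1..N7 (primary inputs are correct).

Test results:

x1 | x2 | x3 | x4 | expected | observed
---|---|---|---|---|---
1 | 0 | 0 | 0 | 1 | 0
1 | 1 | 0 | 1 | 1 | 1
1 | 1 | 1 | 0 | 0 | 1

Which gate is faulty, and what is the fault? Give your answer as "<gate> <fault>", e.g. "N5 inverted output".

N2 inverted output

Fault-free values for test 1 (x1=1, x2=0, x3=0, x4=0): N1=0, N2=1, N3=0, N4=1, N5=1, N6=1, N7=1, giving Y=1. Observed 0.
Test 1: faults giving observed 0 are {N2 stuck-at-0, N2 inverted output, N3 stuck-at-1, N3 inverted output, N4 stuck-at-0, N4 inverted output, N5 stuck-at-0, N5 inverted output, N6 stuck-at-0, N6 inverted output, N7 stuck-at-0, N7 inverted output}.
Test 2 (x1=1, x2=1, x3=0, x4=1): fault-free N1=1, N2=0, N3=0, N4=1, N5=1, N6=1, N7=1 → 1; observed 1. Eliminates N3 stuck-at-1, N3 inverted output, N4 stuck-at-0, N4 inverted output, N5 stuck-at-0, N5 inverted output, N6 stuck-at-0, N6 inverted output, N7 stuck-at-0, N7 inverted output.
Test 3 (x1=1, x2=1, x3=1, x4=0): fault-free N1=0, N2=0, N3=1, N4=0, N5=0, N6=1, N7=0 → 0; observed 1. Eliminates N2 stuck-at-0.
Only N2 inverted output is consistent with every test.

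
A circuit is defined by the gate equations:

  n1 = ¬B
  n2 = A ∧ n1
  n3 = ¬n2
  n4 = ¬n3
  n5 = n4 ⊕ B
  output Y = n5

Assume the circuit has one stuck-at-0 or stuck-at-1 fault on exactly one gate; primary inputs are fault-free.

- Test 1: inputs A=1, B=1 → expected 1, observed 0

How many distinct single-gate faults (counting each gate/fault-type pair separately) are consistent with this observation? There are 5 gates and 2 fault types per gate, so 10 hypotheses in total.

Fault-free: n1=0, n2=0, n3=1, n4=0, n5=1 → 1. Observed 0.
  n1 stuck-at-0: output 1 ✗
  n1 stuck-at-1: output 0 ✓
  n2 stuck-at-0: output 1 ✗
  n2 stuck-at-1: output 0 ✓
  n3 stuck-at-0: output 0 ✓
  n3 stuck-at-1: output 1 ✗
  n4 stuck-at-0: output 1 ✗
  n4 stuck-at-1: output 0 ✓
  n5 stuck-at-0: output 0 ✓
  n5 stuck-at-1: output 1 ✗
Consistent faults: {n1 stuck-at-1, n2 stuck-at-1, n3 stuck-at-0, n4 stuck-at-1, n5 stuck-at-0} — 5 in all.

5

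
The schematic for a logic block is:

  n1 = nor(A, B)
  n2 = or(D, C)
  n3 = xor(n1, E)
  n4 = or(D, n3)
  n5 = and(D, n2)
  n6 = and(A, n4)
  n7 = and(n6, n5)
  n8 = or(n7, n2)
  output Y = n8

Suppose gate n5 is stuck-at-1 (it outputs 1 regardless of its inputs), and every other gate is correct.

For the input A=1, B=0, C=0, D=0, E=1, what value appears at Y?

Propagate with n5 forced: n1=0, n2=0, n3=1, n4=1, n5=1 [stuck-at-1], n6=1, n7=1, n8=1.
So Y = 1. (Without the fault it would be 0.)

1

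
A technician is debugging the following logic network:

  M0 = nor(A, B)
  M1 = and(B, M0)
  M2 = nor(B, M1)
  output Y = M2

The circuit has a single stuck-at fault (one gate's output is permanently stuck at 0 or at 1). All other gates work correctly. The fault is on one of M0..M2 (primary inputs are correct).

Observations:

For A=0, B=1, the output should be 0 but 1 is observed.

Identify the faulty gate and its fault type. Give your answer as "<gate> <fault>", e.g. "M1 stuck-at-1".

Fault-free values for test 1 (A=0, B=1): M0=0, M1=0, M2=0, giving Y=0. Observed 1.
Test 1: faults giving observed 1 are {M2 stuck-at-1}.
Only M2 stuck-at-1 is consistent with every test.

M2 stuck-at-1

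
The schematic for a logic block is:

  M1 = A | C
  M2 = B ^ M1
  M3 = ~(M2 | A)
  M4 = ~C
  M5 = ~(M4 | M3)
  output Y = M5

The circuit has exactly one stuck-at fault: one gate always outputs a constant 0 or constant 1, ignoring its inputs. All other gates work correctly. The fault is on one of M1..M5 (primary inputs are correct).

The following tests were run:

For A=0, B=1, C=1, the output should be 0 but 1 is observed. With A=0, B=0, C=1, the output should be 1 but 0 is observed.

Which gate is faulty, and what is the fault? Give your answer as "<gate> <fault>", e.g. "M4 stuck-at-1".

M1 stuck-at-0

Fault-free values for test 1 (A=0, B=1, C=1): M1=1, M2=0, M3=1, M4=0, M5=0, giving Y=0. Observed 1.
Test 1: faults giving observed 1 are {M1 stuck-at-0, M2 stuck-at-1, M3 stuck-at-0, M5 stuck-at-1}.
Test 2 (A=0, B=0, C=1): fault-free M1=1, M2=1, M3=0, M4=0, M5=1 → 1; observed 0. Eliminates M2 stuck-at-1, M3 stuck-at-0, M5 stuck-at-1.
Only M1 stuck-at-0 is consistent with every test.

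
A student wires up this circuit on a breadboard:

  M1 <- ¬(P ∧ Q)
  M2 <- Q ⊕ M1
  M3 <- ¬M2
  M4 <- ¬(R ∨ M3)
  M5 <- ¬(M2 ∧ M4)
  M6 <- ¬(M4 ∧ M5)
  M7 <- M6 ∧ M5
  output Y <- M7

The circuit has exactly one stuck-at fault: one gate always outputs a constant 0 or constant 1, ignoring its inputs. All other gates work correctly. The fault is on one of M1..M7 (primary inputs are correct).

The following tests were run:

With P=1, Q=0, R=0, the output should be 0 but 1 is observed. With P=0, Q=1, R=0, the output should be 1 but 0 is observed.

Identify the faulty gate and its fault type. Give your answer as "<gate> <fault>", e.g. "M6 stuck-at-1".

Fault-free values for test 1 (P=1, Q=0, R=0): M1=1, M2=1, M3=0, M4=1, M5=0, M6=1, M7=0, giving Y=0. Observed 1.
Test 1: faults giving observed 1 are {M1 stuck-at-0, M2 stuck-at-0, M3 stuck-at-1, M4 stuck-at-0, M7 stuck-at-1}.
Test 2 (P=0, Q=1, R=0): fault-free M1=1, M2=0, M3=1, M4=0, M5=1, M6=1, M7=1 → 1; observed 0. Eliminates M2 stuck-at-0, M3 stuck-at-1, M4 stuck-at-0, M7 stuck-at-1.
Only M1 stuck-at-0 is consistent with every test.

M1 stuck-at-0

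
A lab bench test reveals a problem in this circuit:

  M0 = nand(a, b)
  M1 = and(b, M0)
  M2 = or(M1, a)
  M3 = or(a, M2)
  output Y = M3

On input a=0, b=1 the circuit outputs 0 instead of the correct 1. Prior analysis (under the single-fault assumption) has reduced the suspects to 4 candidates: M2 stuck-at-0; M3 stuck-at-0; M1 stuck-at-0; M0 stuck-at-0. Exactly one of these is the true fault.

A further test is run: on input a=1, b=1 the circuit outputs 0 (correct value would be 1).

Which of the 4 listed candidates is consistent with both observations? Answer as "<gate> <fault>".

Evaluate each candidate on input a=1, b=1:
  M2 stuck-at-0: M0=0, M1=0, M2=0 [stuck-at-0], M3=1 → 1 — eliminated
  M3 stuck-at-0: M0=0, M1=0, M2=1, M3=0 [stuck-at-0] → 0 — matches
  M1 stuck-at-0: M0=0, M1=0 [stuck-at-0], M2=1, M3=1 → 1 — eliminated
  M0 stuck-at-0: M0=0 [stuck-at-0], M1=0, M2=1, M3=1 → 1 — eliminated
Only M3 stuck-at-0 reproduces the observed 0.

M3 stuck-at-0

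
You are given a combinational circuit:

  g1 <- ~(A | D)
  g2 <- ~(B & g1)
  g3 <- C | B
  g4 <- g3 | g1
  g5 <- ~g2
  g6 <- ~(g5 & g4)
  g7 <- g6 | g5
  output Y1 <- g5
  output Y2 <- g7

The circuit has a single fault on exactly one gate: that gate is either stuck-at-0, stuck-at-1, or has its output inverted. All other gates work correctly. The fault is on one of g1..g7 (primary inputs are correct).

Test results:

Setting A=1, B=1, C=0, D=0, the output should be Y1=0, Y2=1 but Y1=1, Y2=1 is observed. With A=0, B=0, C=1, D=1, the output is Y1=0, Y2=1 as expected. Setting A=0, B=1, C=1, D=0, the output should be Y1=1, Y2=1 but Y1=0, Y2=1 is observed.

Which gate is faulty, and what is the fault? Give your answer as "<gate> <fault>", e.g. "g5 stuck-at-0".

g1 inverted output

Fault-free values for test 1 (A=1, B=1, C=0, D=0): g1=0, g2=1, g3=1, g4=1, g5=0, g6=1, g7=1, giving Y1=0, Y2=1. Observed Y1=1, Y2=1.
Test 1: faults giving observed Y1=1, Y2=1 are {g1 stuck-at-1, g1 inverted output, g2 stuck-at-0, g2 inverted output, g5 stuck-at-1, g5 inverted output}.
Test 2 (A=0, B=0, C=1, D=1): fault-free g1=0, g2=1, g3=1, g4=1, g5=0, g6=1, g7=1 → Y1=0, Y2=1; observed Y1=0, Y2=1. Eliminates g2 stuck-at-0, g2 inverted output, g5 stuck-at-1, g5 inverted output.
Test 3 (A=0, B=1, C=1, D=0): fault-free g1=1, g2=0, g3=1, g4=1, g5=1, g6=0, g7=1 → Y1=1, Y2=1; observed Y1=0, Y2=1. Eliminates g1 stuck-at-1.
Only g1 inverted output is consistent with every test.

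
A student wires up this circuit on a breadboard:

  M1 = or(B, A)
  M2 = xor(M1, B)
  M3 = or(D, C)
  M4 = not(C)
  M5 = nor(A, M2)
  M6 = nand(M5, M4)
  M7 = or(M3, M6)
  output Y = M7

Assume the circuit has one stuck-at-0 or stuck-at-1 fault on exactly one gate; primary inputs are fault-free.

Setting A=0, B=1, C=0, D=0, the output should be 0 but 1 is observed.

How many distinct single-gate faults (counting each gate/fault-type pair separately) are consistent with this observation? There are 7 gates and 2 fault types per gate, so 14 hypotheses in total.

Fault-free: M1=1, M2=0, M3=0, M4=1, M5=1, M6=0, M7=0 → 0. Observed 1.
  M1 stuck-at-0: output 1 ✓
  M1 stuck-at-1: output 0 ✗
  M2 stuck-at-0: output 0 ✗
  M2 stuck-at-1: output 1 ✓
  M3 stuck-at-0: output 0 ✗
  M3 stuck-at-1: output 1 ✓
  M4 stuck-at-0: output 1 ✓
  M4 stuck-at-1: output 0 ✗
  M5 stuck-at-0: output 1 ✓
  M5 stuck-at-1: output 0 ✗
  M6 stuck-at-0: output 0 ✗
  M6 stuck-at-1: output 1 ✓
  M7 stuck-at-0: output 0 ✗
  M7 stuck-at-1: output 1 ✓
Consistent faults: {M1 stuck-at-0, M2 stuck-at-1, M3 stuck-at-1, M4 stuck-at-0, M5 stuck-at-0, M6 stuck-at-1, M7 stuck-at-1} — 7 in all.

7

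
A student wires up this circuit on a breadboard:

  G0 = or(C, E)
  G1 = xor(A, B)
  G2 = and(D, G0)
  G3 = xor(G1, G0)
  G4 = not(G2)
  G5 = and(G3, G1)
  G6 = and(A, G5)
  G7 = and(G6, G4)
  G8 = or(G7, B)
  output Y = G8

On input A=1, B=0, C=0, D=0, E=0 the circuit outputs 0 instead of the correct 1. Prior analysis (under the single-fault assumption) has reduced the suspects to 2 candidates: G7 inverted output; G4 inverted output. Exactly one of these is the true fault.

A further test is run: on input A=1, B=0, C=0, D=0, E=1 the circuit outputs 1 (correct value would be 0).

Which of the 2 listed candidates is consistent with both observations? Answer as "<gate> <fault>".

G7 inverted output

Evaluate each candidate on input A=1, B=0, C=0, D=0, E=1:
  G7 inverted output: G0=1, G1=1, G2=0, G3=0, G4=1, G5=0, G6=0, G7=1 [inverted output], G8=1 → 1 — matches
  G4 inverted output: G0=1, G1=1, G2=0, G3=0, G4=0 [inverted output], G5=0, G6=0, G7=0, G8=0 → 0 — eliminated
Only G7 inverted output reproduces the observed 1.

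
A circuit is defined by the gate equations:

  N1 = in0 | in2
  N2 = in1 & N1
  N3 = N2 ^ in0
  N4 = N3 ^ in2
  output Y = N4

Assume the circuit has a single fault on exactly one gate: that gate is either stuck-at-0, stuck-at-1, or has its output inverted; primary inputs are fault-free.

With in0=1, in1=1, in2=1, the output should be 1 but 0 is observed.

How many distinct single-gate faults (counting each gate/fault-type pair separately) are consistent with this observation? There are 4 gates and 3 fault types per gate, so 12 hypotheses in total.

8

Fault-free: N1=1, N2=1, N3=0, N4=1 → 1. Observed 0.
  N1 stuck-at-0: output 0 ✓
  N1 stuck-at-1: output 1 ✗
  N1 inverted output: output 0 ✓
  N2 stuck-at-0: output 0 ✓
  N2 stuck-at-1: output 1 ✗
  N2 inverted output: output 0 ✓
  N3 stuck-at-0: output 1 ✗
  N3 stuck-at-1: output 0 ✓
  N3 inverted output: output 0 ✓
  N4 stuck-at-0: output 0 ✓
  N4 stuck-at-1: output 1 ✗
  N4 inverted output: output 0 ✓
Consistent faults: {N1 stuck-at-0, N1 inverted output, N2 stuck-at-0, N2 inverted output, N3 stuck-at-1, N3 inverted output, N4 stuck-at-0, N4 inverted output} — 8 in all.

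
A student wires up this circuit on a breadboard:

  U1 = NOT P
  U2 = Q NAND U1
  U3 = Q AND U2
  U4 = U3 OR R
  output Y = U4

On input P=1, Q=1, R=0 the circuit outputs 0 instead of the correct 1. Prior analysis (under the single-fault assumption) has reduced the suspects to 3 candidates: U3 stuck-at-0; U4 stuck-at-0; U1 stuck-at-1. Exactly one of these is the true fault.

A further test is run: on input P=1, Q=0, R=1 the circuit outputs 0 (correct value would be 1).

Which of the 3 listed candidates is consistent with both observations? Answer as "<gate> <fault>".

U4 stuck-at-0

Evaluate each candidate on input P=1, Q=0, R=1:
  U3 stuck-at-0: U1=0, U2=1, U3=0 [stuck-at-0], U4=1 → 1 — eliminated
  U4 stuck-at-0: U1=0, U2=1, U3=0, U4=0 [stuck-at-0] → 0 — matches
  U1 stuck-at-1: U1=1 [stuck-at-1], U2=1, U3=0, U4=1 → 1 — eliminated
Only U4 stuck-at-0 reproduces the observed 0.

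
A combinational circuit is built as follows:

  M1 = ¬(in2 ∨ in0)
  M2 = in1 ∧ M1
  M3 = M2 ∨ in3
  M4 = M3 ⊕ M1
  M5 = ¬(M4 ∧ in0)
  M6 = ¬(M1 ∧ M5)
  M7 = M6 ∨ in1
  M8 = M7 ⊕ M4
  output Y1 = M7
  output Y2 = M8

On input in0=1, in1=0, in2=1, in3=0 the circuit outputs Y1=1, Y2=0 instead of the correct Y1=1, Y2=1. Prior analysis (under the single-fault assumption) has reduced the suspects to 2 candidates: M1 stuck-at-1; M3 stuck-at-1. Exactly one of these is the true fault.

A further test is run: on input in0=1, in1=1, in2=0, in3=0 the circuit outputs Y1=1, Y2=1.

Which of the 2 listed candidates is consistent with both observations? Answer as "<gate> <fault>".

M1 stuck-at-1

Evaluate each candidate on input in0=1, in1=1, in2=0, in3=0:
  M1 stuck-at-1: M1=1 [stuck-at-1], M2=1, M3=1, M4=0, M5=1, M6=0, M7=1, M8=1 → Y1=1, Y2=1 — matches
  M3 stuck-at-1: M1=0, M2=0, M3=1 [stuck-at-1], M4=1, M5=0, M6=1, M7=1, M8=0 → Y1=1, Y2=0 — eliminated
Only M1 stuck-at-1 reproduces the observed Y1=1, Y2=1.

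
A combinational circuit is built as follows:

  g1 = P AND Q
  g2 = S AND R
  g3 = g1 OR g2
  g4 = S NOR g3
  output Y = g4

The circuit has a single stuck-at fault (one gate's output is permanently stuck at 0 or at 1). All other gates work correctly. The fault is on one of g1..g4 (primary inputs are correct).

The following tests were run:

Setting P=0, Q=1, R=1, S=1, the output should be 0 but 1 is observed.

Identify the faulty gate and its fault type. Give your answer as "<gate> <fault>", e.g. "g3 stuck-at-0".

Fault-free values for test 1 (P=0, Q=1, R=1, S=1): g1=0, g2=1, g3=1, g4=0, giving Y=0. Observed 1.
Test 1: faults giving observed 1 are {g4 stuck-at-1}.
Only g4 stuck-at-1 is consistent with every test.

g4 stuck-at-1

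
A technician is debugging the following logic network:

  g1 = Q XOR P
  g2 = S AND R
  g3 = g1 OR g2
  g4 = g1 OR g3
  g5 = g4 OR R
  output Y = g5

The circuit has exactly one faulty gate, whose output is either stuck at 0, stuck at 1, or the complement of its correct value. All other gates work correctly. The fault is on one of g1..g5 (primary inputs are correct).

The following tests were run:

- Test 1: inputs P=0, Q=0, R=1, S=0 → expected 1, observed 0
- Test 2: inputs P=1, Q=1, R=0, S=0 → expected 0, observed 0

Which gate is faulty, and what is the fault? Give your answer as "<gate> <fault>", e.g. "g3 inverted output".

g5 stuck-at-0

Fault-free values for test 1 (P=0, Q=0, R=1, S=0): g1=0, g2=0, g3=0, g4=0, g5=1, giving Y=1. Observed 0.
Test 1: faults giving observed 0 are {g5 stuck-at-0, g5 inverted output}.
Test 2 (P=1, Q=1, R=0, S=0): fault-free g1=0, g2=0, g3=0, g4=0, g5=0 → 0; observed 0. Eliminates g5 inverted output.
Only g5 stuck-at-0 is consistent with every test.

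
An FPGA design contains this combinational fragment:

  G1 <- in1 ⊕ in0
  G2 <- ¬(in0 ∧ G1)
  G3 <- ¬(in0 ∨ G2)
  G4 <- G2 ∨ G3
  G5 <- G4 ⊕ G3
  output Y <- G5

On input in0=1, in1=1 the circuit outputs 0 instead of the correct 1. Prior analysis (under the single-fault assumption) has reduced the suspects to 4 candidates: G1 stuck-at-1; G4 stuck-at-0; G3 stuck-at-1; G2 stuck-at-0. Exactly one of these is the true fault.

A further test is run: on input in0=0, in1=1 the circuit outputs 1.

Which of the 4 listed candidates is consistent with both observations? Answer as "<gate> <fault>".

Evaluate each candidate on input in0=0, in1=1:
  G1 stuck-at-1: G1=1 [stuck-at-1], G2=1, G3=0, G4=1, G5=1 → 1 — matches
  G4 stuck-at-0: G1=1, G2=1, G3=0, G4=0 [stuck-at-0], G5=0 → 0 — eliminated
  G3 stuck-at-1: G1=1, G2=1, G3=1 [stuck-at-1], G4=1, G5=0 → 0 — eliminated
  G2 stuck-at-0: G1=1, G2=0 [stuck-at-0], G3=1, G4=1, G5=0 → 0 — eliminated
Only G1 stuck-at-1 reproduces the observed 1.

G1 stuck-at-1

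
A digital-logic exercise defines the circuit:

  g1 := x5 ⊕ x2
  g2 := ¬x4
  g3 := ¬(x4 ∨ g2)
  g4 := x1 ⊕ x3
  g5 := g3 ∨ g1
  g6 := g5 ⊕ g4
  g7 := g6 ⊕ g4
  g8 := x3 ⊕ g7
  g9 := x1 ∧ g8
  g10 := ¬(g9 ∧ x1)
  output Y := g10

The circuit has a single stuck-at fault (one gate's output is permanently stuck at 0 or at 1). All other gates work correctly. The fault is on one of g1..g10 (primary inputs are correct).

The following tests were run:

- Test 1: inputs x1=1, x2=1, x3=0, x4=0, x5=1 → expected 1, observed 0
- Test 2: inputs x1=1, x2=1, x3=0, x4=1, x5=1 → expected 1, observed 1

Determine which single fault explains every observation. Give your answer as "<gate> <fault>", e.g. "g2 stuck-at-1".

Fault-free values for test 1 (x1=1, x2=1, x3=0, x4=0, x5=1): g1=0, g2=1, g3=0, g4=1, g5=0, g6=1, g7=0, g8=0, g9=0, g10=1, giving Y=1. Observed 0.
Test 1: faults giving observed 0 are {g1 stuck-at-1, g2 stuck-at-0, g3 stuck-at-1, g5 stuck-at-1, g6 stuck-at-0, g7 stuck-at-1, g8 stuck-at-1, g9 stuck-at-1, g10 stuck-at-0}.
Test 2 (x1=1, x2=1, x3=0, x4=1, x5=1): fault-free g1=0, g2=0, g3=0, g4=1, g5=0, g6=1, g7=0, g8=0, g9=0, g10=1 → 1; observed 1. Eliminates g1 stuck-at-1, g3 stuck-at-1, g5 stuck-at-1, g6 stuck-at-0, g7 stuck-at-1, g8 stuck-at-1, g9 stuck-at-1, g10 stuck-at-0.
Only g2 stuck-at-0 is consistent with every test.

g2 stuck-at-0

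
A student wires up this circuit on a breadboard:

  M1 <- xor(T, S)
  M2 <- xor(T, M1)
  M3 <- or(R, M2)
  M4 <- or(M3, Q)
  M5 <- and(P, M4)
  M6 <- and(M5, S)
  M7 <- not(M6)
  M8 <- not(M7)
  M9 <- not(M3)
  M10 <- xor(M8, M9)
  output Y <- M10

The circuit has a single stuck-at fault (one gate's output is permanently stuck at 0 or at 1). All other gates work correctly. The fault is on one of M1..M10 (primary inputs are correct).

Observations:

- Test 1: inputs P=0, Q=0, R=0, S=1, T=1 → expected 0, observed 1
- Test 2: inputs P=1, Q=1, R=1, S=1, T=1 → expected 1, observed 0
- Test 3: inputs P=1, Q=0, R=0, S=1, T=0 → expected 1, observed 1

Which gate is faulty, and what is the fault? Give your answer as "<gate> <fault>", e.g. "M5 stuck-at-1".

M3 stuck-at-0

Fault-free values for test 1 (P=0, Q=0, R=0, S=1, T=1): M1=0, M2=1, M3=1, M4=1, M5=0, M6=0, M7=1, M8=0, M9=0, M10=0, giving Y=0. Observed 1.
Test 1: faults giving observed 1 are {M1 stuck-at-1, M2 stuck-at-0, M3 stuck-at-0, M5 stuck-at-1, M6 stuck-at-1, M7 stuck-at-0, M8 stuck-at-1, M9 stuck-at-1, M10 stuck-at-1}.
Test 2 (P=1, Q=1, R=1, S=1, T=1): fault-free M1=0, M2=1, M3=1, M4=1, M5=1, M6=1, M7=0, M8=1, M9=0, M10=1 → 1; observed 0. Eliminates M1 stuck-at-1, M2 stuck-at-0, M5 stuck-at-1, M6 stuck-at-1, M7 stuck-at-0, M8 stuck-at-1, M10 stuck-at-1.
Test 3 (P=1, Q=0, R=0, S=1, T=0): fault-free M1=1, M2=1, M3=1, M4=1, M5=1, M6=1, M7=0, M8=1, M9=0, M10=1 → 1; observed 1. Eliminates M9 stuck-at-1.
Only M3 stuck-at-0 is consistent with every test.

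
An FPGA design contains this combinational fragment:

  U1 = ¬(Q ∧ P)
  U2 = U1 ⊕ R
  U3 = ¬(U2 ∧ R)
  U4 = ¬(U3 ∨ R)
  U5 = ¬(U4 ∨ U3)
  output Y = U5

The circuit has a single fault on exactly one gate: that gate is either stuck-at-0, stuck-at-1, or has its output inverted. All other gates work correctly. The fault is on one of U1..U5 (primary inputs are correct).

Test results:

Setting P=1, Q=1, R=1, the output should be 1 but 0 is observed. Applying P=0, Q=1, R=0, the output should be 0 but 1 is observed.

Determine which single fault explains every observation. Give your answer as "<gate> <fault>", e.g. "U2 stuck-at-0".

Fault-free values for test 1 (P=1, Q=1, R=1): U1=0, U2=1, U3=0, U4=0, U5=1, giving Y=1. Observed 0.
Test 1: faults giving observed 0 are {U1 stuck-at-1, U1 inverted output, U2 stuck-at-0, U2 inverted output, U3 stuck-at-1, U3 inverted output, U4 stuck-at-1, U4 inverted output, U5 stuck-at-0, U5 inverted output}.
Test 2 (P=0, Q=1, R=0): fault-free U1=1, U2=1, U3=1, U4=0, U5=0 → 0; observed 1. Eliminates U1 stuck-at-1, U1 inverted output, U2 stuck-at-0, U2 inverted output, U3 stuck-at-1, U3 inverted output, U4 stuck-at-1, U4 inverted output, U5 stuck-at-0.
Only U5 inverted output is consistent with every test.

U5 inverted output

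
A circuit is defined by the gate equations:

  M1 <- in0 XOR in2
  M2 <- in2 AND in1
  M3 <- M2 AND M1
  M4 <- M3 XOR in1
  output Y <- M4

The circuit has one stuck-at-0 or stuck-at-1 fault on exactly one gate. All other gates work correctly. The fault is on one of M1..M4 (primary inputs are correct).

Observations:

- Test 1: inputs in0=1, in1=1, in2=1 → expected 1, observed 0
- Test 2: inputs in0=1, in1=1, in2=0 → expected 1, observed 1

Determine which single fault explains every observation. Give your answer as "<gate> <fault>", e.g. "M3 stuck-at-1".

Fault-free values for test 1 (in0=1, in1=1, in2=1): M1=0, M2=1, M3=0, M4=1, giving Y=1. Observed 0.
Test 1: faults giving observed 0 are {M1 stuck-at-1, M3 stuck-at-1, M4 stuck-at-0}.
Test 2 (in0=1, in1=1, in2=0): fault-free M1=1, M2=0, M3=0, M4=1 → 1; observed 1. Eliminates M3 stuck-at-1, M4 stuck-at-0.
Only M1 stuck-at-1 is consistent with every test.

M1 stuck-at-1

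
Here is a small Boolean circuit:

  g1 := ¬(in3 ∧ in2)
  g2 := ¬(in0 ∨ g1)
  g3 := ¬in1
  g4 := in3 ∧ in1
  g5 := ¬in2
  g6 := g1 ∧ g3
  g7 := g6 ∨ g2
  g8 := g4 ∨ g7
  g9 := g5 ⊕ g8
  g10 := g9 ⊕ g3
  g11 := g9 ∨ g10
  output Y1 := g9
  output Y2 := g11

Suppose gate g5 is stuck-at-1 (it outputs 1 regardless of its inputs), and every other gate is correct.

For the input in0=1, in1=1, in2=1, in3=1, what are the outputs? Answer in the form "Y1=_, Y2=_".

Propagate with g5 forced: g1=0, g2=0, g3=0, g4=1, g5=1 [stuck-at-1], g6=0, g7=0, g8=1, g9=0, g10=0, g11=0.
So the outputs are Y1=0, Y2=0. (Without the fault they would be Y1=1, Y2=1.)

Y1=0, Y2=0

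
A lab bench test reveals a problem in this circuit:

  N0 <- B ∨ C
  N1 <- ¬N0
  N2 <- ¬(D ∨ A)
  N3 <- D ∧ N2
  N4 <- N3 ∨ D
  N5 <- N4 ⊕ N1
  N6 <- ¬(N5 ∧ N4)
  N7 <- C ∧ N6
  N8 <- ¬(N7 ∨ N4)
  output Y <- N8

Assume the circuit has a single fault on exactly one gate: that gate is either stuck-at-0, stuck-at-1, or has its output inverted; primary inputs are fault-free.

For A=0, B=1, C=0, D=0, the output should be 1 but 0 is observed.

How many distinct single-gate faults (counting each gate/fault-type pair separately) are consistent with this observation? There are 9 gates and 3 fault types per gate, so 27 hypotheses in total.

Fault-free: N0=1, N1=0, N2=1, N3=0, N4=0, N5=0, N6=1, N7=0, N8=1 → 1. Observed 0.
  N0: none of the 3 fault types match ✗
  N1: none of the 3 fault types match ✗
  N2: none of the 3 fault types match ✗
  N3: stuck-at-1, inverted output ✓; others ✗
  N4: stuck-at-1, inverted output ✓; others ✗
  N5: none of the 3 fault types match ✗
  N6: none of the 3 fault types match ✗
  N7: stuck-at-1, inverted output ✓; others ✗
  N8: stuck-at-0, inverted output ✓; others ✗
Consistent faults: {N3 stuck-at-1, N3 inverted output, N4 stuck-at-1, N4 inverted output, N7 stuck-at-1, N7 inverted output, N8 stuck-at-0, N8 inverted output} — 8 in all.

8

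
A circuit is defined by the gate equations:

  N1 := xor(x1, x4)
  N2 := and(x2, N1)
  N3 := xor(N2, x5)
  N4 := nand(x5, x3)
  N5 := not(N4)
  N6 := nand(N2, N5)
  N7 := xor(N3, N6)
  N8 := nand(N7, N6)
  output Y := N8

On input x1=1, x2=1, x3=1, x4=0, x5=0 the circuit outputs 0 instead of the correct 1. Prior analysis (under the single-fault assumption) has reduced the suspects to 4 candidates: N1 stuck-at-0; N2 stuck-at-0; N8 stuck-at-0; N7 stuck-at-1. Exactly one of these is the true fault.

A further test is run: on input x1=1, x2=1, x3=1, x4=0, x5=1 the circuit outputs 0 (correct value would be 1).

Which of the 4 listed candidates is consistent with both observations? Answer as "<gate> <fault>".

N8 stuck-at-0

Evaluate each candidate on input x1=1, x2=1, x3=1, x4=0, x5=1:
  N1 stuck-at-0: N1=0 [stuck-at-0], N2=0, N3=1, N4=0, N5=1, N6=1, N7=0, N8=1 → 1 — eliminated
  N2 stuck-at-0: N1=1, N2=0 [stuck-at-0], N3=1, N4=0, N5=1, N6=1, N7=0, N8=1 → 1 — eliminated
  N8 stuck-at-0: N1=1, N2=1, N3=0, N4=0, N5=1, N6=0, N7=0, N8=0 [stuck-at-0] → 0 — matches
  N7 stuck-at-1: N1=1, N2=1, N3=0, N4=0, N5=1, N6=0, N7=1 [stuck-at-1], N8=1 → 1 — eliminated
Only N8 stuck-at-0 reproduces the observed 0.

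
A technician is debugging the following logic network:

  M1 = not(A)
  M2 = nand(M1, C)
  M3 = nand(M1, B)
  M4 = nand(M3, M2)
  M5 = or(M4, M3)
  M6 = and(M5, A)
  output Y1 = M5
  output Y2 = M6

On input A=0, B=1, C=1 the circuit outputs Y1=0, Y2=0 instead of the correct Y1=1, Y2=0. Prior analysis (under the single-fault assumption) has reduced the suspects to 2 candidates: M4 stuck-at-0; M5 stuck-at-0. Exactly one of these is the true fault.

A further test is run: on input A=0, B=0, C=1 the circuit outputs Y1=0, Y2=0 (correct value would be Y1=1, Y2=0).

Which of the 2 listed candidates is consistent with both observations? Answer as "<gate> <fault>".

M5 stuck-at-0

Evaluate each candidate on input A=0, B=0, C=1:
  M4 stuck-at-0: M1=1, M2=0, M3=1, M4=0 [stuck-at-0], M5=1, M6=0 → Y1=1, Y2=0 — eliminated
  M5 stuck-at-0: M1=1, M2=0, M3=1, M4=1, M5=0 [stuck-at-0], M6=0 → Y1=0, Y2=0 — matches
Only M5 stuck-at-0 reproduces the observed Y1=0, Y2=0.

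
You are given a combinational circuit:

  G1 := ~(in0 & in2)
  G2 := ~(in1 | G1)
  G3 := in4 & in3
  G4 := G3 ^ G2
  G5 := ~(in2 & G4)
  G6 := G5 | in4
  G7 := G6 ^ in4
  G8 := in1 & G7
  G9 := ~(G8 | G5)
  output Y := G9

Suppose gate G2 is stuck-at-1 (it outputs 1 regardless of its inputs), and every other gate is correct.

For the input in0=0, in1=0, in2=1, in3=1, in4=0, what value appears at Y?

Propagate with G2 forced: G1=1, G2=1 [stuck-at-1], G3=0, G4=1, G5=0, G6=0, G7=0, G8=0, G9=1.
So Y = 1. (Without the fault it would be 0.)

1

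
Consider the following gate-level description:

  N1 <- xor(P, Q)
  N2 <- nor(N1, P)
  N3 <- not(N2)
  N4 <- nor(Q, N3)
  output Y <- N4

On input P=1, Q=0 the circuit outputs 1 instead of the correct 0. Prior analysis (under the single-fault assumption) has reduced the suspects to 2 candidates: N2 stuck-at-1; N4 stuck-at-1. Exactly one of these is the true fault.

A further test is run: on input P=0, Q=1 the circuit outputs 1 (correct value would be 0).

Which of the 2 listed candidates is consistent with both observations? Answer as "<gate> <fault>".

N4 stuck-at-1

Evaluate each candidate on input P=0, Q=1:
  N2 stuck-at-1: N1=1, N2=1 [stuck-at-1], N3=0, N4=0 → 0 — eliminated
  N4 stuck-at-1: N1=1, N2=0, N3=1, N4=1 [stuck-at-1] → 1 — matches
Only N4 stuck-at-1 reproduces the observed 1.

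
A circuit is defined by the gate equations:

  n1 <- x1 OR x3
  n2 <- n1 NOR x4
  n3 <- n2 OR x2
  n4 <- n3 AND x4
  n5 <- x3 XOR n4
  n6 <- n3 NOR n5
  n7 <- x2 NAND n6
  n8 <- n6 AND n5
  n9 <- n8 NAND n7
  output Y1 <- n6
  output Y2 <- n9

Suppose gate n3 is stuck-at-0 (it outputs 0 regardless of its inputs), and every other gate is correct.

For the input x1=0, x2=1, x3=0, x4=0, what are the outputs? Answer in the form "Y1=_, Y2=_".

Y1=1, Y2=1

Propagate with n3 forced: n1=0, n2=1, n3=0 [stuck-at-0], n4=0, n5=0, n6=1, n7=0, n8=0, n9=1.
So the outputs are Y1=1, Y2=1. (Without the fault they would be Y1=0, Y2=1.)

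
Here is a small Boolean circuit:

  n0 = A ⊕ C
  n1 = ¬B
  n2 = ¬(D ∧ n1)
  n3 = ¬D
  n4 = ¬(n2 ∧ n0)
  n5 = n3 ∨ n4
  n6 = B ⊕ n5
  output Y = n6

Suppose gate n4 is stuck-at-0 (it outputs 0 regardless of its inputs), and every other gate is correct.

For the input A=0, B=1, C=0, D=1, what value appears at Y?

1

Propagate with n4 forced: n0=0, n1=0, n2=1, n3=0, n4=0 [stuck-at-0], n5=0, n6=1.
So Y = 1. (Without the fault it would be 0.)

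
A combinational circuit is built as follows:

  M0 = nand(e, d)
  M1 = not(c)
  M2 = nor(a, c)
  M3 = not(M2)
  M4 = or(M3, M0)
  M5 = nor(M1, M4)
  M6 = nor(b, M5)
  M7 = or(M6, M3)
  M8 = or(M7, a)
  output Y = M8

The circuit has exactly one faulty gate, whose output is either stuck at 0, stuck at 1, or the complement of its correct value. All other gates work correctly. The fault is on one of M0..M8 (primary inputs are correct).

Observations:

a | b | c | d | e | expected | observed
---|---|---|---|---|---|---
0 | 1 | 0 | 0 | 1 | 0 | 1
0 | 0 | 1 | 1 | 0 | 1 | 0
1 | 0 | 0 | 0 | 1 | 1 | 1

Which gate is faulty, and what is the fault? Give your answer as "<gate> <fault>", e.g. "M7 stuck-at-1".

Fault-free values for test 1 (a=0, b=1, c=0, d=0, e=1): M0=1, M1=1, M2=1, M3=0, M4=1, M5=0, M6=0, M7=0, M8=0, giving Y=0. Observed 1.
Test 1: faults giving observed 1 are {M2 stuck-at-0, M2 inverted output, M3 stuck-at-1, M3 inverted output, M6 stuck-at-1, M6 inverted output, M7 stuck-at-1, M7 inverted output, M8 stuck-at-1, M8 inverted output}.
Test 2 (a=0, b=0, c=1, d=1, e=0): fault-free M0=1, M1=0, M2=0, M3=1, M4=1, M5=0, M6=1, M7=1, M8=1 → 1; observed 0. Eliminates M2 stuck-at-0, M2 inverted output, M3 stuck-at-1, M3 inverted output, M6 stuck-at-1, M6 inverted output, M7 stuck-at-1, M8 stuck-at-1.
Test 3 (a=1, b=0, c=0, d=0, e=1): fault-free M0=1, M1=1, M2=0, M3=1, M4=1, M5=0, M6=1, M7=1, M8=1 → 1; observed 1. Eliminates M8 inverted output.
Only M7 inverted output is consistent with every test.

M7 inverted output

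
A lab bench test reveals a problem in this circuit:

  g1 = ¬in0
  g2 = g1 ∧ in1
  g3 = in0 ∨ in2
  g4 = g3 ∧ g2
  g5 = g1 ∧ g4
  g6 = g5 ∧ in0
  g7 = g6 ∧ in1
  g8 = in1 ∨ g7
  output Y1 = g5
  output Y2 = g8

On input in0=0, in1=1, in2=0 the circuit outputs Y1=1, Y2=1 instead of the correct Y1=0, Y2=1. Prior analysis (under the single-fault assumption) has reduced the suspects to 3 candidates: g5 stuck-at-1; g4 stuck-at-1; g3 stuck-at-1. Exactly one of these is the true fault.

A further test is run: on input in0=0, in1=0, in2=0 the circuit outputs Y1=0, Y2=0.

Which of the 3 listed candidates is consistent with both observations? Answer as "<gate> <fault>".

Evaluate each candidate on input in0=0, in1=0, in2=0:
  g5 stuck-at-1: g1=1, g2=0, g3=0, g4=0, g5=1 [stuck-at-1], g6=0, g7=0, g8=0 → Y1=1, Y2=0 — eliminated
  g4 stuck-at-1: g1=1, g2=0, g3=0, g4=1 [stuck-at-1], g5=1, g6=0, g7=0, g8=0 → Y1=1, Y2=0 — eliminated
  g3 stuck-at-1: g1=1, g2=0, g3=1 [stuck-at-1], g4=0, g5=0, g6=0, g7=0, g8=0 → Y1=0, Y2=0 — matches
Only g3 stuck-at-1 reproduces the observed Y1=0, Y2=0.

g3 stuck-at-1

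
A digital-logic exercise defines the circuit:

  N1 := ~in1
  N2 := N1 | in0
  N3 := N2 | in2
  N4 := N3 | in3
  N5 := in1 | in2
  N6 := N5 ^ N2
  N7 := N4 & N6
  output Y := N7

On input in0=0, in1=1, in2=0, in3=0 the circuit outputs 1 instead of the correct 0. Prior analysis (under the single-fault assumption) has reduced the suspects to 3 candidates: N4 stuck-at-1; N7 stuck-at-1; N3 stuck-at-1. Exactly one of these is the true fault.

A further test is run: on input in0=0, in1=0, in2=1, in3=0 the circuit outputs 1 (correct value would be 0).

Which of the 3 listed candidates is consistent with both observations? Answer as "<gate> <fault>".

N7 stuck-at-1

Evaluate each candidate on input in0=0, in1=0, in2=1, in3=0:
  N4 stuck-at-1: N1=1, N2=1, N3=1, N4=1 [stuck-at-1], N5=1, N6=0, N7=0 → 0 — eliminated
  N7 stuck-at-1: N1=1, N2=1, N3=1, N4=1, N5=1, N6=0, N7=1 [stuck-at-1] → 1 — matches
  N3 stuck-at-1: N1=1, N2=1, N3=1 [stuck-at-1], N4=1, N5=1, N6=0, N7=0 → 0 — eliminated
Only N7 stuck-at-1 reproduces the observed 1.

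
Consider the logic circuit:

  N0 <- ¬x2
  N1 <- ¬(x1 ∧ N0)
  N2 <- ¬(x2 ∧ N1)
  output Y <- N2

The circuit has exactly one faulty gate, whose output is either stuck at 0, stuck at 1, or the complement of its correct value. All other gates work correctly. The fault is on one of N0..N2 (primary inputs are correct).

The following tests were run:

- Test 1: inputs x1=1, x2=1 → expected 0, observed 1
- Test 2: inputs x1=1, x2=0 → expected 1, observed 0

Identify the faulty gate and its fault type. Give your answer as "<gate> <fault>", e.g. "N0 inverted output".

Fault-free values for test 1 (x1=1, x2=1): N0=0, N1=1, N2=0, giving Y=0. Observed 1.
Test 1: faults giving observed 1 are {N0 stuck-at-1, N0 inverted output, N1 stuck-at-0, N1 inverted output, N2 stuck-at-1, N2 inverted output}.
Test 2 (x1=1, x2=0): fault-free N0=1, N1=0, N2=1 → 1; observed 0. Eliminates N0 stuck-at-1, N0 inverted output, N1 stuck-at-0, N1 inverted output, N2 stuck-at-1.
Only N2 inverted output is consistent with every test.

N2 inverted output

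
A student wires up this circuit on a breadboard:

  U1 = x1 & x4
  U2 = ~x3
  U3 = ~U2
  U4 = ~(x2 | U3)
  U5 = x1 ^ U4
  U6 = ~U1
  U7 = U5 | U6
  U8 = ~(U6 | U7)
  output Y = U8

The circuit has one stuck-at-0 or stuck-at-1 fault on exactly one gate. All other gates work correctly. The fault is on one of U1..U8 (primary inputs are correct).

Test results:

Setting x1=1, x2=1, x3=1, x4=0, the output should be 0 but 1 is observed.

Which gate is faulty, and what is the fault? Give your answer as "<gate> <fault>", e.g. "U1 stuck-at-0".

U8 stuck-at-1

Fault-free values for test 1 (x1=1, x2=1, x3=1, x4=0): U1=0, U2=0, U3=1, U4=0, U5=1, U6=1, U7=1, U8=0, giving Y=0. Observed 1.
Test 1: faults giving observed 1 are {U8 stuck-at-1}.
Only U8 stuck-at-1 is consistent with every test.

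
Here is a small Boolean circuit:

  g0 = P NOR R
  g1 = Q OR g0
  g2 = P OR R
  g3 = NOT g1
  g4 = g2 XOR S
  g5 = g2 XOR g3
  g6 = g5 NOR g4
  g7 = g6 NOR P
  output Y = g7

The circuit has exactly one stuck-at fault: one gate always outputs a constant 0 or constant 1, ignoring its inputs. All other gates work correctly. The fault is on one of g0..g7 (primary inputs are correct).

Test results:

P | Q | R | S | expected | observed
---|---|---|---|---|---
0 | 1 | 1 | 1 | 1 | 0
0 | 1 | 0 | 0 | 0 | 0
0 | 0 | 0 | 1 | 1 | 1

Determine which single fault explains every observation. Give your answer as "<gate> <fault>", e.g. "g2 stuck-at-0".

g5 stuck-at-0

Fault-free values for test 1 (P=0, Q=1, R=1, S=1): g0=0, g1=1, g2=1, g3=0, g4=0, g5=1, g6=0, g7=1, giving Y=1. Observed 0.
Test 1: faults giving observed 0 are {g1 stuck-at-0, g3 stuck-at-1, g5 stuck-at-0, g6 stuck-at-1, g7 stuck-at-0}.
Test 2 (P=0, Q=1, R=0, S=0): fault-free g0=1, g1=1, g2=0, g3=0, g4=0, g5=0, g6=1, g7=0 → 0; observed 0. Eliminates g1 stuck-at-0, g3 stuck-at-1.
Test 3 (P=0, Q=0, R=0, S=1): fault-free g0=1, g1=1, g2=0, g3=0, g4=1, g5=0, g6=0, g7=1 → 1; observed 1. Eliminates g6 stuck-at-1, g7 stuck-at-0.
Only g5 stuck-at-0 is consistent with every test.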